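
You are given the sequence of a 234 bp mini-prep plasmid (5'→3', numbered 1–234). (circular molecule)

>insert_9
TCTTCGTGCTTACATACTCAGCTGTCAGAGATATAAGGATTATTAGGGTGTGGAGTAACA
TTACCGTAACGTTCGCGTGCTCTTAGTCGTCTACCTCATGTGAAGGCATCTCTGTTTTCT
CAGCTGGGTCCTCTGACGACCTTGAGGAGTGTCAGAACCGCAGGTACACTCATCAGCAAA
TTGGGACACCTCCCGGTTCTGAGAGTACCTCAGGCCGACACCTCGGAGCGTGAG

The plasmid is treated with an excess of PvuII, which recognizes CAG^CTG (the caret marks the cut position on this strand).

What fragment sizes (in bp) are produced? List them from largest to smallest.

132, 102 bp

PvuII sites (CAGCTG) start at positions 19, 121.
PvuII cuts after base 3 of each site, so after positions 21, 123.
Circular molecule, 2 cuts → 2 fragments:
  22–123 → 102 bp
  124–234 then 1–21 → 111 + 21 = 132 bp
Sorted largest to smallest: 132, 102 bp.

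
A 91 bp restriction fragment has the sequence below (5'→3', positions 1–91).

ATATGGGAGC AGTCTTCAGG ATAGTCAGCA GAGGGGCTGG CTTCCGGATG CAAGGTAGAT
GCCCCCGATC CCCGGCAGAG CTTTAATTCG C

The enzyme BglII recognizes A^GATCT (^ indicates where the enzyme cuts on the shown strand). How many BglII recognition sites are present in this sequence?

0

No occurrence of AGATCT is present in the sequence.
BglII does not cut: 0 sites.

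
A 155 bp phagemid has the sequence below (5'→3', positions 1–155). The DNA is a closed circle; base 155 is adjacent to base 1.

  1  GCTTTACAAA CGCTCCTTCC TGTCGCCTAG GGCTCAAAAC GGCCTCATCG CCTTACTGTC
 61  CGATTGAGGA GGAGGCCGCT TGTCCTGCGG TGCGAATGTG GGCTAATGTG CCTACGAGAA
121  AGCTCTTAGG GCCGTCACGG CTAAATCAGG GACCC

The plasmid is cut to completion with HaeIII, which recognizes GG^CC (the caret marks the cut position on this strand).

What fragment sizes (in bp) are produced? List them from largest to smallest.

HaeIII sites (GGCC) start at positions 41, 74, 130.
HaeIII cuts after base 2 of each site, so after positions 42, 75, 131.
Circular molecule, 3 cuts → 3 fragments:
  43–75 → 33 bp
  76–131 → 56 bp
  132–155 then 1–42 → 24 + 42 = 66 bp
Sorted largest to smallest: 66, 56, 33 bp.

66, 56, 33 bp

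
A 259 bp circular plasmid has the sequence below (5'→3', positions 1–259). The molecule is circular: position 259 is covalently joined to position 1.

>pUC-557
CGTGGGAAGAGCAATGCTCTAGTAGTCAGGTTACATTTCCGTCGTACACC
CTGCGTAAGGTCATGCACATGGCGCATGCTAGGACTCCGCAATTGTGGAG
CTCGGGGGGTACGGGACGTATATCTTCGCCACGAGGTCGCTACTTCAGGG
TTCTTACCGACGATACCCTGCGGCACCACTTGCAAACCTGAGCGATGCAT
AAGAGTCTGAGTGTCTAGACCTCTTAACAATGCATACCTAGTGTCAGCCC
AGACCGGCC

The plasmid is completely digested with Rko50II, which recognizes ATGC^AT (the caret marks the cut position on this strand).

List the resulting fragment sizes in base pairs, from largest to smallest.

Rko50II sites (ATGCAT) start at positions 195, 230.
Rko50II cuts after base 4 of each site, so after positions 198, 233.
Circular molecule, 2 cuts → 2 fragments:
  199–233 → 35 bp
  234–259 then 1–198 → 26 + 198 = 224 bp
Sorted largest to smallest: 224, 35 bp.

224, 35 bp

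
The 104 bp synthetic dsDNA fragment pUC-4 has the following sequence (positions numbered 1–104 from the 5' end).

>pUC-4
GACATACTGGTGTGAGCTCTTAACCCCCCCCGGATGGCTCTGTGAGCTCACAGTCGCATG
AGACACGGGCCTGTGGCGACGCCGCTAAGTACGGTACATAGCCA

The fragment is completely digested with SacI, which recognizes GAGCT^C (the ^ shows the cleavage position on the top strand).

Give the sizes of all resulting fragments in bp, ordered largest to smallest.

56, 30, 18 bp

SacI sites (GAGCTC) start at positions 14, 44.
SacI cuts after base 5 of each site (before the last base), so after positions 18, 48.
Linear molecule, 2 cuts → 3 fragments:
  1–18 → 18 bp
  19–48 → 30 bp
  49–104 → 56 bp
Sorted largest to smallest: 56, 30, 18 bp.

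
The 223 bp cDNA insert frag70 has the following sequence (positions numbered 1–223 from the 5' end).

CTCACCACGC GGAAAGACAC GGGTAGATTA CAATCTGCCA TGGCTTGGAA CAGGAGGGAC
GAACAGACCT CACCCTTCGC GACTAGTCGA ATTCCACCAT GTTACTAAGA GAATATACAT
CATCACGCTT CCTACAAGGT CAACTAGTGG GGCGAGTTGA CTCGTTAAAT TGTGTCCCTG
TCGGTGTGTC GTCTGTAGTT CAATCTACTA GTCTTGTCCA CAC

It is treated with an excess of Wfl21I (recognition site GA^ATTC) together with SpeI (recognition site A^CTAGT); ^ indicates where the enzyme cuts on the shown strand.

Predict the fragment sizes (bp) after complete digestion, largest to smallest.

82, 64, 53, 16, 8 bp

The Wfl21I site (GAATTC) starts at position 89.
Wfl21I cuts after base 2 of each site, so after position 90.
SpeI sites (ACTAGT) start at positions 82, 143, 207.
SpeI cuts after the first base of each site, so after positions 82, 143, 207.
Combined cut positions: 82, 90, 143, 207.
Linear molecule, 4 cuts → 5 fragments:
  1–82 → 82 bp
  83–90 → 8 bp
  91–143 → 53 bp
  144–207 → 64 bp
  208–223 → 16 bp
Sorted largest to smallest: 82, 64, 53, 16, 8 bp.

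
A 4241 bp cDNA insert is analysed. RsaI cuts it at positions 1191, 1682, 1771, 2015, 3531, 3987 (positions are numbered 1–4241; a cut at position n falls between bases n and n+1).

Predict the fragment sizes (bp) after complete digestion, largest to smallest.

1516, 1191, 491, 456, 254, 244, 89 bp

Linear molecule, 6 cuts → 7 fragments:
  1191 − 0 = 1191 bp
  1682 − 1191 = 491 bp
  1771 − 1682 = 89 bp
  2015 − 1771 = 244 bp
  3531 − 2015 = 1516 bp
  3987 − 3531 = 456 bp
  4241 − 3987 = 254 bp
Sorted largest to smallest: 1516, 1191, 491, 456, 254, 244, 89 bp.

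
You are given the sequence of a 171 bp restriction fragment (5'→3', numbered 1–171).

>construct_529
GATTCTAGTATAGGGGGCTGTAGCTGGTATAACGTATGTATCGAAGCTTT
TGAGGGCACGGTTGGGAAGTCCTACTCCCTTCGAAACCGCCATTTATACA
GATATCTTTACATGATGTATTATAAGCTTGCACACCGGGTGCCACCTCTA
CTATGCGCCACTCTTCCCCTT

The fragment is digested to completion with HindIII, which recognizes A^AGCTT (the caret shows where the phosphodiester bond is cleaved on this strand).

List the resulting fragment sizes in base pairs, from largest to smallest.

80, 47, 44 bp

HindIII sites (AAGCTT) start at positions 44, 124.
HindIII cuts after the first base of each site, so after positions 44, 124.
Linear molecule, 2 cuts → 3 fragments:
  1–44 → 44 bp
  45–124 → 80 bp
  125–171 → 47 bp
Sorted largest to smallest: 80, 47, 44 bp.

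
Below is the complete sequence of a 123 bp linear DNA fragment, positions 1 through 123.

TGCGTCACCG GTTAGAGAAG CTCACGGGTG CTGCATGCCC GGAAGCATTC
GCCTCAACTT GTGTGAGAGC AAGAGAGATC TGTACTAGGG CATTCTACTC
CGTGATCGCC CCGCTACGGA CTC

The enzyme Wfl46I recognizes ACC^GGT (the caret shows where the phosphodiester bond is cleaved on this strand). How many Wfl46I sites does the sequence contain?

ACCGGT occurs starting at position 7.
Wfl46I cuts at 1 site.

1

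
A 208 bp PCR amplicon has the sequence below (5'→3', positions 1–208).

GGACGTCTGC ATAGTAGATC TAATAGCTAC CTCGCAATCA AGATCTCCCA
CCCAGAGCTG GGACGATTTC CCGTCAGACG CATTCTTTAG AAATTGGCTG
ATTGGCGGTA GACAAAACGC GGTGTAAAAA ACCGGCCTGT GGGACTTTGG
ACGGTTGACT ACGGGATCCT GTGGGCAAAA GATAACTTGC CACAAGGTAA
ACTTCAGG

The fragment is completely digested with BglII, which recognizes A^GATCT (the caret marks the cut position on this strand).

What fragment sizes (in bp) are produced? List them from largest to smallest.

BglII sites (AGATCT) start at positions 16, 41.
BglII cuts after the first base of each site, so after positions 16, 41.
Linear molecule, 2 cuts → 3 fragments:
  1–16 → 16 bp
  17–41 → 25 bp
  42–208 → 167 bp
Sorted largest to smallest: 167, 25, 16 bp.

167, 25, 16 bp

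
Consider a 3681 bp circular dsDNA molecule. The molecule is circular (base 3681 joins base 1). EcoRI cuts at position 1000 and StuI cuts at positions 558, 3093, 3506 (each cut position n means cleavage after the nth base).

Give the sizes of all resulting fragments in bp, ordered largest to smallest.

2093, 733, 442, 413 bp

Combined cut positions (sorted): 558, 1000, 3093, 3506.
Circular molecule, 4 cuts → 4 fragments:
  1000 − 558 = 442 bp
  3093 − 1000 = 2093 bp
  3506 − 3093 = 413 bp
  wrap: 3681 − 3506 + 558 = 733 bp
Sorted largest to smallest: 2093, 733, 442, 413 bp.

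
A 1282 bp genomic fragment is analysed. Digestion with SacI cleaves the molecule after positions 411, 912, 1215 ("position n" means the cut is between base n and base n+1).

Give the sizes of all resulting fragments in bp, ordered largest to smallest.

Linear molecule, 3 cuts → 4 fragments:
  411 − 0 = 411 bp
  912 − 411 = 501 bp
  1215 − 912 = 303 bp
  1282 − 1215 = 67 bp
Sorted largest to smallest: 501, 411, 303, 67 bp.

501, 411, 303, 67 bp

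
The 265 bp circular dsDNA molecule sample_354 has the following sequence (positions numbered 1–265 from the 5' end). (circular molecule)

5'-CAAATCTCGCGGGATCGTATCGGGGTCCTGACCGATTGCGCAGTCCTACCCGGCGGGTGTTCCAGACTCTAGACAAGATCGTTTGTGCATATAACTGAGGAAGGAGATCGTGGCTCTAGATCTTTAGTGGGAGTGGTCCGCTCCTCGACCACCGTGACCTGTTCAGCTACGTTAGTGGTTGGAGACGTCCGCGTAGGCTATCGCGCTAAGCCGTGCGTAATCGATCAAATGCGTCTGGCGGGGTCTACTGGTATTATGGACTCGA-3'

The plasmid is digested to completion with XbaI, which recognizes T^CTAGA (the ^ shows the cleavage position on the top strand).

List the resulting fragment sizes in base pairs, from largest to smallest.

XbaI sites (TCTAGA) start at positions 68, 115.
XbaI cuts after the first base of each site, so after positions 68, 115.
Circular molecule, 2 cuts → 2 fragments:
  69–115 → 47 bp
  116–265 then 1–68 → 150 + 68 = 218 bp
Sorted largest to smallest: 218, 47 bp.

218, 47 bp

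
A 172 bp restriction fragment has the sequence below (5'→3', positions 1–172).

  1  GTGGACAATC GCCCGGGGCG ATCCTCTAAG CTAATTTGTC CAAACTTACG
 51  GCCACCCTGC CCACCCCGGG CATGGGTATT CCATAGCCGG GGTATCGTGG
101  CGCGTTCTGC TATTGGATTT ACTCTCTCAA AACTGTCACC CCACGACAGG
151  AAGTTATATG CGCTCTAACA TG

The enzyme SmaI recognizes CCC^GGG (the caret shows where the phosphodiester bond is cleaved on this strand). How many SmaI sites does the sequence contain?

2

CCCGGG occurs starting at positions 12, 65.
SmaI cuts at 2 sites.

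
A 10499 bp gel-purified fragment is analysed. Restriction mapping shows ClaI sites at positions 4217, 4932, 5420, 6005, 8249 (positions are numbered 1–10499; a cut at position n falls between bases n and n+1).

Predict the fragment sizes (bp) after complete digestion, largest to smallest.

4217, 2250, 2244, 715, 585, 488 bp

Linear molecule, 5 cuts → 6 fragments:
  4217 − 0 = 4217 bp
  4932 − 4217 = 715 bp
  5420 − 4932 = 488 bp
  6005 − 5420 = 585 bp
  8249 − 6005 = 2244 bp
  10499 − 8249 = 2250 bp
Sorted largest to smallest: 4217, 2250, 2244, 715, 585, 488 bp.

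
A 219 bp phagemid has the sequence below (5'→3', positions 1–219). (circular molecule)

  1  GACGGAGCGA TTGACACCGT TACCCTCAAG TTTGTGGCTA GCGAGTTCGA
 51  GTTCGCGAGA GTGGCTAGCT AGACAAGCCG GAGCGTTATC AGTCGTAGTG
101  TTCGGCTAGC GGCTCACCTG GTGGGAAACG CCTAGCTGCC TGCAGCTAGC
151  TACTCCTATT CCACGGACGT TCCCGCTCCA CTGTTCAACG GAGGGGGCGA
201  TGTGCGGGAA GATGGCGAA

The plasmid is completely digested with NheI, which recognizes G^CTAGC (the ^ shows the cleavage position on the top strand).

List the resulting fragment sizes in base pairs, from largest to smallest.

111, 41, 40, 27 bp

NheI sites (GCTAGC) start at positions 37, 64, 105, 145.
NheI cuts after the first base of each site, so after positions 37, 64, 105, 145.
Circular molecule, 4 cuts → 4 fragments:
  38–64 → 27 bp
  65–105 → 41 bp
  106–145 → 40 bp
  146–219 then 1–37 → 74 + 37 = 111 bp
Sorted largest to smallest: 111, 41, 40, 27 bp.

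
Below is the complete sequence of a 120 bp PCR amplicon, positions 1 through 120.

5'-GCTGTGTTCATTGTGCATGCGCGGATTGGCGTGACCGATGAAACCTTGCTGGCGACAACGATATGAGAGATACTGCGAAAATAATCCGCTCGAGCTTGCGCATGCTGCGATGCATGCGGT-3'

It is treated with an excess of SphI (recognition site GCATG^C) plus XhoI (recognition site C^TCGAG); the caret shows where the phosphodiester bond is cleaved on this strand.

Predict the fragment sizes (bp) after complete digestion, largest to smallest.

SphI sites (GCATGC) start at positions 15, 100, 112.
SphI cuts after base 5 of each site (before the last base), so after positions 19, 104, 116.
The XhoI site (CTCGAG) starts at position 89.
XhoI cuts after the first base of each site, so after position 89.
Combined cut positions: 19, 89, 104, 116.
Linear molecule, 4 cuts → 5 fragments:
  1–19 → 19 bp
  20–89 → 70 bp
  90–104 → 15 bp
  105–116 → 12 bp
  117–120 → 4 bp
Sorted largest to smallest: 70, 19, 15, 12, 4 bp.

70, 19, 15, 12, 4 bp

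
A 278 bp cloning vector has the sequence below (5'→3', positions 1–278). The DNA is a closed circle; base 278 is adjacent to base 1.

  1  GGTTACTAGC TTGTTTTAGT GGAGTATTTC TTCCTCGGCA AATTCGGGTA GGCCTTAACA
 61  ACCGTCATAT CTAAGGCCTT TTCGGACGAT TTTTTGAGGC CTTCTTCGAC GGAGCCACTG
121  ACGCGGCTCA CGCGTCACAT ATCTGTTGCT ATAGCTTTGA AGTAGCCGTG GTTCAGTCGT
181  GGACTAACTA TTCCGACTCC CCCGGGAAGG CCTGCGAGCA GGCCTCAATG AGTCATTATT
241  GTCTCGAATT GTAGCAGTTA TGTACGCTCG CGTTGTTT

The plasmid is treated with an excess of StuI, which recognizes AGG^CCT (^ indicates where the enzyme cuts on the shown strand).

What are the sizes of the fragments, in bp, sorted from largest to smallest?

StuI sites (AGGCCT) start at positions 50, 74, 97, 208, 220.
StuI cuts after base 3 of each site, so after positions 52, 76, 99, 210, 222.
Circular molecule, 5 cuts → 5 fragments:
  53–76 → 24 bp
  77–99 → 23 bp
  100–210 → 111 bp
  211–222 → 12 bp
  223–278 then 1–52 → 56 + 52 = 108 bp
Sorted largest to smallest: 111, 108, 24, 23, 12 bp.

111, 108, 24, 23, 12 bp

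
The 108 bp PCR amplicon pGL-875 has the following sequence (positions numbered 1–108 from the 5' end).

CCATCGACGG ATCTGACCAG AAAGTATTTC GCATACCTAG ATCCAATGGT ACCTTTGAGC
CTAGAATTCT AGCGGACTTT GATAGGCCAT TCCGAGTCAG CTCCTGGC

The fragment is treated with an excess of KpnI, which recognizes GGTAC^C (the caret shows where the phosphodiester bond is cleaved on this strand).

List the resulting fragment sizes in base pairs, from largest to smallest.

The KpnI site (GGTACC) starts at position 48.
KpnI cuts after base 5 of each site (before the last base), so after position 52.
Linear molecule, 1 cut → 2 fragments:
  1–52 → 52 bp
  53–108 → 56 bp
Sorted largest to smallest: 56, 52 bp.

56, 52 bp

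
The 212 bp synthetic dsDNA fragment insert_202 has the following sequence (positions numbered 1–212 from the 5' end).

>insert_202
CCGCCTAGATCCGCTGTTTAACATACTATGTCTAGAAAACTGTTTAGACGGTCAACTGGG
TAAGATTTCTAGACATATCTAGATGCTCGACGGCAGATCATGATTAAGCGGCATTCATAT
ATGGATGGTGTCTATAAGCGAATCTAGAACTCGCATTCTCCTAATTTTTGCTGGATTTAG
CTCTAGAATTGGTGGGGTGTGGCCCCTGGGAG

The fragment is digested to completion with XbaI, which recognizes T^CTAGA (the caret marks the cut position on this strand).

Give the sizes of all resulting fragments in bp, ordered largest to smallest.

XbaI sites (TCTAGA) start at positions 31, 68, 78, 143, 182.
XbaI cuts after the first base of each site, so after positions 31, 68, 78, 143, 182.
Linear molecule, 5 cuts → 6 fragments:
  1–31 → 31 bp
  32–68 → 37 bp
  69–78 → 10 bp
  79–143 → 65 bp
  144–182 → 39 bp
  183–212 → 30 bp
Sorted largest to smallest: 65, 39, 37, 31, 30, 10 bp.

65, 39, 37, 31, 30, 10 bp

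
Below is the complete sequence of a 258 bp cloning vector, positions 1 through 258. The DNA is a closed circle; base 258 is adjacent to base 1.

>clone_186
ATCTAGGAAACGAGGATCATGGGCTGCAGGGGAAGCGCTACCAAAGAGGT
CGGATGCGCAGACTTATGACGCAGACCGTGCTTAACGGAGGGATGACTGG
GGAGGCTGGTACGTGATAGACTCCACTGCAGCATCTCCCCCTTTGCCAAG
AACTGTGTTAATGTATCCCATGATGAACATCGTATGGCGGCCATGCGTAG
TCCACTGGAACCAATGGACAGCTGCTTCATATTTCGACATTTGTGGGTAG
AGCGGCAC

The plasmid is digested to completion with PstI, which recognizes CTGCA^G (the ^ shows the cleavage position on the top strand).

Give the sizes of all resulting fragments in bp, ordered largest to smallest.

PstI sites (CTGCAG) start at positions 24, 126.
PstI cuts after base 5 of each site (before the last base), so after positions 28, 130.
Circular molecule, 2 cuts → 2 fragments:
  29–130 → 102 bp
  131–258 then 1–28 → 128 + 28 = 156 bp
Sorted largest to smallest: 156, 102 bp.

156, 102 bp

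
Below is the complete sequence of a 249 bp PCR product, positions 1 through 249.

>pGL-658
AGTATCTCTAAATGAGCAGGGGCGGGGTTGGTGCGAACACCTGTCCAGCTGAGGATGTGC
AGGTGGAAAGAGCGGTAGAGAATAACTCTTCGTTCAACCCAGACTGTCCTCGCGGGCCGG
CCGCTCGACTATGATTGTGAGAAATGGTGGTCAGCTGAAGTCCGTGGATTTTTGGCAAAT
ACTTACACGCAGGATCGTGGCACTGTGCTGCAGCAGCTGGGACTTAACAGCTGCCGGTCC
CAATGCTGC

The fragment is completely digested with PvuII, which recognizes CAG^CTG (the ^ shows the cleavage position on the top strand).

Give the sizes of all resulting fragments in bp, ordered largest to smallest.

106, 62, 48, 19, 14 bp

PvuII sites (CAGCTG) start at positions 46, 152, 214, 228.
PvuII cuts after base 3 of each site, so after positions 48, 154, 216, 230.
Linear molecule, 4 cuts → 5 fragments:
  1–48 → 48 bp
  49–154 → 106 bp
  155–216 → 62 bp
  217–230 → 14 bp
  231–249 → 19 bp
Sorted largest to smallest: 106, 62, 48, 19, 14 bp.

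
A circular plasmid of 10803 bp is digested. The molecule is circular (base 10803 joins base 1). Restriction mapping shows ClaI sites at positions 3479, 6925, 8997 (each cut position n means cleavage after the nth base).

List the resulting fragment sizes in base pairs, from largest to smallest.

Circular molecule, 3 cuts → 3 fragments:
  6925 − 3479 = 3446 bp
  8997 − 6925 = 2072 bp
  wrap: 10803 − 8997 + 3479 = 5285 bp
Sorted largest to smallest: 5285, 3446, 2072 bp.

5285, 3446, 2072 bp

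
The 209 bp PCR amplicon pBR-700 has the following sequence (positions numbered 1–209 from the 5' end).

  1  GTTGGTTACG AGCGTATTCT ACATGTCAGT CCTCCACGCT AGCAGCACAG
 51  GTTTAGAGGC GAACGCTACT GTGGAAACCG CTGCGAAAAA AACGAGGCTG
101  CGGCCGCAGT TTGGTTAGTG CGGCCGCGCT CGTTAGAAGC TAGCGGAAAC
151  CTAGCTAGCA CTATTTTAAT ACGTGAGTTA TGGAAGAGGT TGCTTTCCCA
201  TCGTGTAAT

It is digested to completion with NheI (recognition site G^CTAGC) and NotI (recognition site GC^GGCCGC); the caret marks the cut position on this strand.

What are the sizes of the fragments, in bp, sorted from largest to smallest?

NheI sites (GCTAGC) start at positions 38, 139, 154.
NheI cuts after the first base of each site, so after positions 38, 139, 154.
NotI sites (GCGGCCGC) start at positions 100, 120.
NotI cuts after base 2 of each site, so after positions 101, 121.
Combined cut positions: 38, 101, 121, 139, 154.
Linear molecule, 5 cuts → 6 fragments:
  1–38 → 38 bp
  39–101 → 63 bp
  102–121 → 20 bp
  122–139 → 18 bp
  140–154 → 15 bp
  155–209 → 55 bp
Sorted largest to smallest: 63, 55, 38, 20, 18, 15 bp.

63, 55, 38, 20, 18, 15 bp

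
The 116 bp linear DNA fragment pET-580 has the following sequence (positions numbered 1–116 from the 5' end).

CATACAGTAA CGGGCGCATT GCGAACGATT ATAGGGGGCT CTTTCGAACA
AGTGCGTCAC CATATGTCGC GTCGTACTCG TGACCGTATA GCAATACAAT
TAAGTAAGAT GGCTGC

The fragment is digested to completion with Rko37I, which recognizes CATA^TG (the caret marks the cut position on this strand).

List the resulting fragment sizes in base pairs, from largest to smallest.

64, 52 bp

The Rko37I site (CATATG) starts at position 61.
Rko37I cuts after base 4 of each site, so after position 64.
Linear molecule, 1 cut → 2 fragments:
  1–64 → 64 bp
  65–116 → 52 bp
Sorted largest to smallest: 64, 52 bp.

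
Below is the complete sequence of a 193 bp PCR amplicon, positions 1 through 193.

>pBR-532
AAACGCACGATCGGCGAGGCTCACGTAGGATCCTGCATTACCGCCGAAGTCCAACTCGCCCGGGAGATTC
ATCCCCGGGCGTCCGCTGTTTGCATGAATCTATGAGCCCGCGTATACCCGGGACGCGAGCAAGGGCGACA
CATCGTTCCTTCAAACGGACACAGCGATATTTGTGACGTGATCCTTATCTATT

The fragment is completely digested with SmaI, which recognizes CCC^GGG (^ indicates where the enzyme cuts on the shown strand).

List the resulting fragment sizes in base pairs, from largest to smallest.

74, 61, 43, 15 bp

SmaI sites (CCCGGG) start at positions 59, 74, 117.
SmaI cuts after base 3 of each site, so after positions 61, 76, 119.
Linear molecule, 3 cuts → 4 fragments:
  1–61 → 61 bp
  62–76 → 15 bp
  77–119 → 43 bp
  120–193 → 74 bp
Sorted largest to smallest: 74, 61, 43, 15 bp.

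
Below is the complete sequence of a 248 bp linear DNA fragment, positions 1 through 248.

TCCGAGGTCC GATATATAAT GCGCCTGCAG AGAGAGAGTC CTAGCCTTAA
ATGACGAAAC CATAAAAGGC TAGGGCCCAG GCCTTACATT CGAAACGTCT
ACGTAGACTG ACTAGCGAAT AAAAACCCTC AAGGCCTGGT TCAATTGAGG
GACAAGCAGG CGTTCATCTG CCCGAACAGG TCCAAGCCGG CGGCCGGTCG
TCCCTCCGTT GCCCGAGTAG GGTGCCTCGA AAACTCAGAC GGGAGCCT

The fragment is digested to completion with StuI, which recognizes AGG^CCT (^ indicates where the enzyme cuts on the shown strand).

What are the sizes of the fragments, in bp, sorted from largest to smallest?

114, 81, 53 bp

StuI sites (AGGCCT) start at positions 79, 132.
StuI cuts after base 3 of each site, so after positions 81, 134.
Linear molecule, 2 cuts → 3 fragments:
  1–81 → 81 bp
  82–134 → 53 bp
  135–248 → 114 bp
Sorted largest to smallest: 114, 81, 53 bp.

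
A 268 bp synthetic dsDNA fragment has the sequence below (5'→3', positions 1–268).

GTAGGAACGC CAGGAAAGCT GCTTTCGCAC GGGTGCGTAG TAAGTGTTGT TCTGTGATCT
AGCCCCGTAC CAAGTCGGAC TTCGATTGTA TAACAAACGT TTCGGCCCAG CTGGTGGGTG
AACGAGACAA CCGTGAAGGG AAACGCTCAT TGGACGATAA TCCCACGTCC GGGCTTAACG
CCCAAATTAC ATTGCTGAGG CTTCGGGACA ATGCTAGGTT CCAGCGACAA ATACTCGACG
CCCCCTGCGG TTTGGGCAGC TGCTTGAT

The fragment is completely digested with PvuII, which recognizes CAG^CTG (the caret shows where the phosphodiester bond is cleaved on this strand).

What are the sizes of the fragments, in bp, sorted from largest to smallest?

PvuII sites (CAGCTG) start at positions 108, 257.
PvuII cuts after base 3 of each site, so after positions 110, 259.
Linear molecule, 2 cuts → 3 fragments:
  1–110 → 110 bp
  111–259 → 149 bp
  260–268 → 9 bp
Sorted largest to smallest: 149, 110, 9 bp.

149, 110, 9 bp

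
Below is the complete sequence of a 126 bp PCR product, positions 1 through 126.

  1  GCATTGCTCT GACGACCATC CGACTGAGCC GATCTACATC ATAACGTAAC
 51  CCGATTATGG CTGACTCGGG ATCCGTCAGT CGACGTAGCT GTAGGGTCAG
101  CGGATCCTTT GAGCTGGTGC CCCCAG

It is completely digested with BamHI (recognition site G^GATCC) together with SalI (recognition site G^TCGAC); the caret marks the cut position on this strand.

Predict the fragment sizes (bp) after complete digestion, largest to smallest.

BamHI sites (GGATCC) start at positions 69, 102.
BamHI cuts after the first base of each site, so after positions 69, 102.
The SalI site (GTCGAC) starts at position 79.
SalI cuts after the first base of each site, so after position 79.
Combined cut positions: 69, 79, 102.
Linear molecule, 3 cuts → 4 fragments:
  1–69 → 69 bp
  70–79 → 10 bp
  80–102 → 23 bp
  103–126 → 24 bp
Sorted largest to smallest: 69, 24, 23, 10 bp.

69, 24, 23, 10 bp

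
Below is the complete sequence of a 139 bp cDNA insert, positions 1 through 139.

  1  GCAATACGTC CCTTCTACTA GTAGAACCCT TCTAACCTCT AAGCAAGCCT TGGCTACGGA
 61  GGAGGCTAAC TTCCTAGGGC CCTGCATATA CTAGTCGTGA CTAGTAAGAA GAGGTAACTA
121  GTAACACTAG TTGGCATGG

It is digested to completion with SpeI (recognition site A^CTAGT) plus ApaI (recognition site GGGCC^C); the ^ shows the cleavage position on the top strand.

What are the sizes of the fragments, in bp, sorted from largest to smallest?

SpeI sites (ACTAGT) start at positions 17, 90, 100, 117, 126.
SpeI cuts after the first base of each site, so after positions 17, 90, 100, 117, 126.
The ApaI site (GGGCCC) starts at position 77.
ApaI cuts after base 5 of each site (before the last base), so after position 81.
Combined cut positions: 17, 81, 90, 100, 117, 126.
Linear molecule, 6 cuts → 7 fragments:
  1–17 → 17 bp
  18–81 → 64 bp
  82–90 → 9 bp
  91–100 → 10 bp
  101–117 → 17 bp
  118–126 → 9 bp
  127–139 → 13 bp
Sorted largest to smallest: 64, 17, 17, 13, 10, 9, 9 bp.

64, 17, 17, 13, 10, 9, 9 bp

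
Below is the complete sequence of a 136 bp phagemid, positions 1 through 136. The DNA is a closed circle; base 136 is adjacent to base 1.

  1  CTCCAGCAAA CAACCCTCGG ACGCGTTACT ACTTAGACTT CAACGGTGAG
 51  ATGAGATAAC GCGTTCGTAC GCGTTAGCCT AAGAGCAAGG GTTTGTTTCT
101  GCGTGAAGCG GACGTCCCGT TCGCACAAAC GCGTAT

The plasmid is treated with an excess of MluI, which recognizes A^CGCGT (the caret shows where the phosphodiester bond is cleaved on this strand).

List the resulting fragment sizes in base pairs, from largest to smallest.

MluI sites (ACGCGT) start at positions 21, 59, 69, 129.
MluI cuts after the first base of each site, so after positions 21, 59, 69, 129.
Circular molecule, 4 cuts → 4 fragments:
  22–59 → 38 bp
  60–69 → 10 bp
  70–129 → 60 bp
  130–136 then 1–21 → 7 + 21 = 28 bp
Sorted largest to smallest: 60, 38, 28, 10 bp.

60, 38, 28, 10 bp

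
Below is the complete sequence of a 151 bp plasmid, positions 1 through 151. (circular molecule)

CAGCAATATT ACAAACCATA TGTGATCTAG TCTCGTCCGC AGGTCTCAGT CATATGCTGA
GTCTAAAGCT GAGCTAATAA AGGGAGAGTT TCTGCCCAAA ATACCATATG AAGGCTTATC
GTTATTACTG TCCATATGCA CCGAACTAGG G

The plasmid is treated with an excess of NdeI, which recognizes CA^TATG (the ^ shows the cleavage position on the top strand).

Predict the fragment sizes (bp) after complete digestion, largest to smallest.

54, 35, 34, 28 bp

NdeI sites (CATATG) start at positions 17, 51, 105, 133.
NdeI cuts after base 2 of each site, so after positions 18, 52, 106, 134.
Circular molecule, 4 cuts → 4 fragments:
  19–52 → 34 bp
  53–106 → 54 bp
  107–134 → 28 bp
  135–151 then 1–18 → 17 + 18 = 35 bp
Sorted largest to smallest: 54, 35, 34, 28 bp.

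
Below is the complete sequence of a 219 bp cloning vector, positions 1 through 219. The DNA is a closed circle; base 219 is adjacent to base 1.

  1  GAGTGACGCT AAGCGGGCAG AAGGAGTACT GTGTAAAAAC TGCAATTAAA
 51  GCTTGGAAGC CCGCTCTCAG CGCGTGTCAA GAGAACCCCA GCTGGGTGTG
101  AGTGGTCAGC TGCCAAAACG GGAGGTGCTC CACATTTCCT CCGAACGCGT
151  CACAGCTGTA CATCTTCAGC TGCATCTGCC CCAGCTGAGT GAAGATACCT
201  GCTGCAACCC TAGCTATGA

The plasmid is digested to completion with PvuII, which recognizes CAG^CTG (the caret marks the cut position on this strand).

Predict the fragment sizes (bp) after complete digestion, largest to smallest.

126, 46, 18, 15, 14 bp

PvuII sites (CAGCTG) start at positions 89, 107, 153, 167, 182.
PvuII cuts after base 3 of each site, so after positions 91, 109, 155, 169, 184.
Circular molecule, 5 cuts → 5 fragments:
  92–109 → 18 bp
  110–155 → 46 bp
  156–169 → 14 bp
  170–184 → 15 bp
  185–219 then 1–91 → 35 + 91 = 126 bp
Sorted largest to smallest: 126, 46, 18, 15, 14 bp.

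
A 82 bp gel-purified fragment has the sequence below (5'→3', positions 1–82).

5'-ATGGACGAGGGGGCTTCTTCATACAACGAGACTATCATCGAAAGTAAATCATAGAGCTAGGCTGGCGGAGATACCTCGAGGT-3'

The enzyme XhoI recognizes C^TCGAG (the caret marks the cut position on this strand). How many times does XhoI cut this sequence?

1

CTCGAG occurs starting at position 75.
XhoI cuts at 1 site.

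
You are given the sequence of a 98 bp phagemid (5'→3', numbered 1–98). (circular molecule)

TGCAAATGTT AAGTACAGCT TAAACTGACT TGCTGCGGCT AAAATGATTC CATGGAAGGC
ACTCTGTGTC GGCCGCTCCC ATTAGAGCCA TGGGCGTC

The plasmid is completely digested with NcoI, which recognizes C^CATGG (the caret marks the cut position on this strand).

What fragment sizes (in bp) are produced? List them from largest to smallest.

60, 38 bp

NcoI sites (CCATGG) start at positions 50, 88.
NcoI cuts after the first base of each site, so after positions 50, 88.
Circular molecule, 2 cuts → 2 fragments:
  51–88 → 38 bp
  89–98 then 1–50 → 10 + 50 = 60 bp
Sorted largest to smallest: 60, 38 bp.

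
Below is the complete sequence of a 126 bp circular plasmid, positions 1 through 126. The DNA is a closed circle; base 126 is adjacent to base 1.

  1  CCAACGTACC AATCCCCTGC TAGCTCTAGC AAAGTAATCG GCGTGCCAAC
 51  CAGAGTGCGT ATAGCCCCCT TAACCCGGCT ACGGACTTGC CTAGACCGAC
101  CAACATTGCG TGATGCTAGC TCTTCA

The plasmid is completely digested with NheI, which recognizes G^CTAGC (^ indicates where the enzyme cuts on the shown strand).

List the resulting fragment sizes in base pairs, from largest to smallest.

96, 30 bp

NheI sites (GCTAGC) start at positions 19, 115.
NheI cuts after the first base of each site, so after positions 19, 115.
Circular molecule, 2 cuts → 2 fragments:
  20–115 → 96 bp
  116–126 then 1–19 → 11 + 19 = 30 bp
Sorted largest to smallest: 96, 30 bp.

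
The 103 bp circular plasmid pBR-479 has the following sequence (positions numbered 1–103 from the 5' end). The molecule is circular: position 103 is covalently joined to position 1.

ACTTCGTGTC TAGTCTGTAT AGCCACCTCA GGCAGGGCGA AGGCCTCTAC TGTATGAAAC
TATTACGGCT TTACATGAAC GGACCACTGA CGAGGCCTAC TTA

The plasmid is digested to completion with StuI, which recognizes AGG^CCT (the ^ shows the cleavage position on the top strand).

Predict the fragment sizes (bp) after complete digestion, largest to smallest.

52, 51 bp

StuI sites (AGGCCT) start at positions 41, 93.
StuI cuts after base 3 of each site, so after positions 43, 95.
Circular molecule, 2 cuts → 2 fragments:
  44–95 → 52 bp
  96–103 then 1–43 → 8 + 43 = 51 bp
Sorted largest to smallest: 52, 51 bp.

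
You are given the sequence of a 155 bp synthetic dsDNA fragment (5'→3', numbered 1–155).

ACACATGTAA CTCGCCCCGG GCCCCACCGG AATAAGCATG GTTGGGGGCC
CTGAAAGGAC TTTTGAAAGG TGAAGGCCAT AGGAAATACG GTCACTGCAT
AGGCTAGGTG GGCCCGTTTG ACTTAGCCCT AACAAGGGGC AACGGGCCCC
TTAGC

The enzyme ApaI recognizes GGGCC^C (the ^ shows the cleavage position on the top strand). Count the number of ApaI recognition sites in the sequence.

4

GGGCCC occurs starting at positions 19, 46, 110, 144.
ApaI cuts at 4 sites.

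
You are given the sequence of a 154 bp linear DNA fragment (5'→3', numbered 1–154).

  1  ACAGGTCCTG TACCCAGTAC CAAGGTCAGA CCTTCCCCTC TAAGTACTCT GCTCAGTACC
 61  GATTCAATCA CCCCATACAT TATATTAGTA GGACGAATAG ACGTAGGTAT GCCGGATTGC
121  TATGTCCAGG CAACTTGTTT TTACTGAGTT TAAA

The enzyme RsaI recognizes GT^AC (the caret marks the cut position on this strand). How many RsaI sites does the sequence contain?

4

GTAC occurs starting at positions 10, 17, 44, 56.
RsaI cuts at 4 sites.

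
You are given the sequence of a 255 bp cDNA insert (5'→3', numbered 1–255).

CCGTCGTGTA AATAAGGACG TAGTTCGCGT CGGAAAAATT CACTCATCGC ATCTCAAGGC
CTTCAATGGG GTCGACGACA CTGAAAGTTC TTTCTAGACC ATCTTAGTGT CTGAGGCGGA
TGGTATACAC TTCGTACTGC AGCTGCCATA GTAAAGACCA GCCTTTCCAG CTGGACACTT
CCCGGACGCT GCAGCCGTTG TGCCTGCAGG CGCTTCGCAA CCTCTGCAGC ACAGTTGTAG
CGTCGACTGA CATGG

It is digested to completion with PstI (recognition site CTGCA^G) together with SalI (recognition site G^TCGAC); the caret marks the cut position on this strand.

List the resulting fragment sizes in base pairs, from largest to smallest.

PstI sites (CTGCAG) start at positions 137, 189, 204, 224.
PstI cuts after base 5 of each site (before the last base), so after positions 141, 193, 208, 228.
SalI sites (GTCGAC) start at positions 71, 242.
SalI cuts after the first base of each site, so after positions 71, 242.
Combined cut positions: 71, 141, 193, 208, 228, 242.
Linear molecule, 6 cuts → 7 fragments:
  1–71 → 71 bp
  72–141 → 70 bp
  142–193 → 52 bp
  194–208 → 15 bp
  209–228 → 20 bp
  229–242 → 14 bp
  243–255 → 13 bp
Sorted largest to smallest: 71, 70, 52, 20, 15, 14, 13 bp.

71, 70, 52, 20, 15, 14, 13 bp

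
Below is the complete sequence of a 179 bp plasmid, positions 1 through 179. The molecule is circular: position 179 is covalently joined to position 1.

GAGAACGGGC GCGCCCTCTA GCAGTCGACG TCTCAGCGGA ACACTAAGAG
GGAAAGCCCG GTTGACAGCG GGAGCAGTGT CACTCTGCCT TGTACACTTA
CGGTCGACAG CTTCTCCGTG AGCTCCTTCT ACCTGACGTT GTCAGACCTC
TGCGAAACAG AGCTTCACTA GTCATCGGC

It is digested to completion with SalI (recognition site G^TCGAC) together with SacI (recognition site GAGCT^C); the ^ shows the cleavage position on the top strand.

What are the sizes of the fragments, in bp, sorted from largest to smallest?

79, 79, 21 bp

SalI sites (GTCGAC) start at positions 24, 103.
SalI cuts after the first base of each site, so after positions 24, 103.
The SacI site (GAGCTC) starts at position 120.
SacI cuts after base 5 of each site (before the last base), so after position 124.
Combined cut positions: 24, 103, 124.
Circular molecule, 3 cuts → 3 fragments:
  25–103 → 79 bp
  104–124 → 21 bp
  125–179 then 1–24 → 55 + 24 = 79 bp
Sorted largest to smallest: 79, 79, 21 bp.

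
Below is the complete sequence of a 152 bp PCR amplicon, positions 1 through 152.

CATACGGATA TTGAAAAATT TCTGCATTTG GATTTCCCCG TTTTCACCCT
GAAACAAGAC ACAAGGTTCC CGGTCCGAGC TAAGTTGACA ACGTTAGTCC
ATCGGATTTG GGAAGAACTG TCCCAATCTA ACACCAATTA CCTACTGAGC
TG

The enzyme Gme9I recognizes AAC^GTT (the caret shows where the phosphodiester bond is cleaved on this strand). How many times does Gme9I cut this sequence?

1

AACGTT occurs starting at position 90.
Gme9I cuts at 1 site.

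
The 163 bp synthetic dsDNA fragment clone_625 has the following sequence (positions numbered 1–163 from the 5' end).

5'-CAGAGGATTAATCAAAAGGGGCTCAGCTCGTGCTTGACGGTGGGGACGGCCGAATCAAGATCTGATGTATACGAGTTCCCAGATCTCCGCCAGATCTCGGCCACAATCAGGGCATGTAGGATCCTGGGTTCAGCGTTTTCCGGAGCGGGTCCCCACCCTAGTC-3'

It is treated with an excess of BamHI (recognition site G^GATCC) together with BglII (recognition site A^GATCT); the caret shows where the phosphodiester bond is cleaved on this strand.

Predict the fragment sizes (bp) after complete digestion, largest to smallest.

58, 44, 27, 23, 11 bp

The BamHI site (GGATCC) starts at position 119.
BamHI cuts after the first base of each site, so after position 119.
BglII sites (AGATCT) start at positions 58, 81, 92.
BglII cuts after the first base of each site, so after positions 58, 81, 92.
Combined cut positions: 58, 81, 92, 119.
Linear molecule, 4 cuts → 5 fragments:
  1–58 → 58 bp
  59–81 → 23 bp
  82–92 → 11 bp
  93–119 → 27 bp
  120–163 → 44 bp
Sorted largest to smallest: 58, 44, 27, 23, 11 bp.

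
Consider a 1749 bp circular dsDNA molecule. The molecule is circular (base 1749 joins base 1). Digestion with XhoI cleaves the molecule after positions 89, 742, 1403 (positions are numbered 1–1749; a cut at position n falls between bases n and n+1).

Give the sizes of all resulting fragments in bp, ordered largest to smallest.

661, 653, 435 bp

Circular molecule, 3 cuts → 3 fragments:
  742 − 89 = 653 bp
  1403 − 742 = 661 bp
  wrap: 1749 − 1403 + 89 = 435 bp
Sorted largest to smallest: 661, 653, 435 bp.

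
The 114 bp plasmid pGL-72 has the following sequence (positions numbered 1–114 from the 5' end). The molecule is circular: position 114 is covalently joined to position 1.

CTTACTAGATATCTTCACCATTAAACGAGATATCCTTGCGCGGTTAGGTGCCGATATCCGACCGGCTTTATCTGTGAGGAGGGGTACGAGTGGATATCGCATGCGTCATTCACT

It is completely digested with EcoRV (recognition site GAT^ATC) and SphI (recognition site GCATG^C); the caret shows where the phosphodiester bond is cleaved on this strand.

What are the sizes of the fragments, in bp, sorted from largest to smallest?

EcoRV sites (GATATC) start at positions 8, 29, 53, 93.
EcoRV cuts after base 3 of each site, so after positions 10, 31, 55, 95.
The SphI site (GCATGC) starts at position 99.
SphI cuts after base 5 of each site (before the last base), so after position 103.
Combined cut positions: 10, 31, 55, 95, 103.
Circular molecule, 5 cuts → 5 fragments:
  11–31 → 21 bp
  32–55 → 24 bp
  56–95 → 40 bp
  96–103 → 8 bp
  104–114 then 1–10 → 11 + 10 = 21 bp
Sorted largest to smallest: 40, 24, 21, 21, 8 bp.

40, 24, 21, 21, 8 bp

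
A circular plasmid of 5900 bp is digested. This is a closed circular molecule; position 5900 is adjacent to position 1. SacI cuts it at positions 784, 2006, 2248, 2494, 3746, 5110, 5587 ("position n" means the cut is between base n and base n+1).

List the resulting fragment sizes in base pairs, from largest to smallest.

Circular molecule, 7 cuts → 7 fragments:
  2006 − 784 = 1222 bp
  2248 − 2006 = 242 bp
  2494 − 2248 = 246 bp
  3746 − 2494 = 1252 bp
  5110 − 3746 = 1364 bp
  5587 − 5110 = 477 bp
  wrap: 5900 − 5587 + 784 = 1097 bp
Sorted largest to smallest: 1364, 1252, 1222, 1097, 477, 246, 242 bp.

1364, 1252, 1222, 1097, 477, 246, 242 bp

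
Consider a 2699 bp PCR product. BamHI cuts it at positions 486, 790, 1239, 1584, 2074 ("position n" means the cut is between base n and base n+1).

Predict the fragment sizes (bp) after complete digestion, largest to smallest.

Linear molecule, 5 cuts → 6 fragments:
  486 − 0 = 486 bp
  790 − 486 = 304 bp
  1239 − 790 = 449 bp
  1584 − 1239 = 345 bp
  2074 − 1584 = 490 bp
  2699 − 2074 = 625 bp
Sorted largest to smallest: 625, 490, 486, 449, 345, 304 bp.

625, 490, 486, 449, 345, 304 bp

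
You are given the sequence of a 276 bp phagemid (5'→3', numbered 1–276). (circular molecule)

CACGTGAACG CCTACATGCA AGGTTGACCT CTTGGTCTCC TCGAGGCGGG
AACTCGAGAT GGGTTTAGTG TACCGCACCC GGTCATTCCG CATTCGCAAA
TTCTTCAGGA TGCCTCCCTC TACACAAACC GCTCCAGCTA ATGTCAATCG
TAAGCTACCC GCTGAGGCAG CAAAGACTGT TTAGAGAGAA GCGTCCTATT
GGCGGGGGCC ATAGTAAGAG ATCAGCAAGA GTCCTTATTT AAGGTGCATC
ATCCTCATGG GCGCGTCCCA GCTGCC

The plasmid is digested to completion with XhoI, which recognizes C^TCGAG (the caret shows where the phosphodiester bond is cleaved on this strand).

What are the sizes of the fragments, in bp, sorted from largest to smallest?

263, 13 bp

XhoI sites (CTCGAG) start at positions 40, 53.
XhoI cuts after the first base of each site, so after positions 40, 53.
Circular molecule, 2 cuts → 2 fragments:
  41–53 → 13 bp
  54–276 then 1–40 → 223 + 40 = 263 bp
Sorted largest to smallest: 263, 13 bp.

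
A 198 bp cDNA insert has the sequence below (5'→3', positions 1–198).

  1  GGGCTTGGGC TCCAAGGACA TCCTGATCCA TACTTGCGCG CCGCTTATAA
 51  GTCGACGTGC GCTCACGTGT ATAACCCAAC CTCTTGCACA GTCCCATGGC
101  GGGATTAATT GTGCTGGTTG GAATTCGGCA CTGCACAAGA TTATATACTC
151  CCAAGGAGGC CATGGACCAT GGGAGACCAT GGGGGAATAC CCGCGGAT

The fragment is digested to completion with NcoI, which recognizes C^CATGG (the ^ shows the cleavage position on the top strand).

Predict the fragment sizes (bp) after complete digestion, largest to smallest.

NcoI sites (CCATGG) start at positions 94, 160, 167, 177.
NcoI cuts after the first base of each site, so after positions 94, 160, 167, 177.
Linear molecule, 4 cuts → 5 fragments:
  1–94 → 94 bp
  95–160 → 66 bp
  161–167 → 7 bp
  168–177 → 10 bp
  178–198 → 21 bp
Sorted largest to smallest: 94, 66, 21, 10, 7 bp.

94, 66, 21, 10, 7 bp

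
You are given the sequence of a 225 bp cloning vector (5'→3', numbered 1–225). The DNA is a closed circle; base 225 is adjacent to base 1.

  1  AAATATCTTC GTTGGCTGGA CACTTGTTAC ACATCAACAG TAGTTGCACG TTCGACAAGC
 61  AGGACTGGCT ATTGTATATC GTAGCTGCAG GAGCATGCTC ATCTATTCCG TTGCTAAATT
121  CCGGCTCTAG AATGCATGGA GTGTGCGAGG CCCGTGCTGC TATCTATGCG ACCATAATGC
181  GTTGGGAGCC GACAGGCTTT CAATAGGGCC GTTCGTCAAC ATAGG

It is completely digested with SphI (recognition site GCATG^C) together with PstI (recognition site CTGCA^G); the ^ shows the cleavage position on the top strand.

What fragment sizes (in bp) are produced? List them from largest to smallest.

217, 8 bp

The SphI site (GCATGC) starts at position 93.
SphI cuts after base 5 of each site (before the last base), so after position 97.
The PstI site (CTGCAG) starts at position 85.
PstI cuts after base 5 of each site (before the last base), so after position 89.
Combined cut positions: 89, 97.
Circular molecule, 2 cuts → 2 fragments:
  90–97 → 8 bp
  98–225 then 1–89 → 128 + 89 = 217 bp
Sorted largest to smallest: 217, 8 bp.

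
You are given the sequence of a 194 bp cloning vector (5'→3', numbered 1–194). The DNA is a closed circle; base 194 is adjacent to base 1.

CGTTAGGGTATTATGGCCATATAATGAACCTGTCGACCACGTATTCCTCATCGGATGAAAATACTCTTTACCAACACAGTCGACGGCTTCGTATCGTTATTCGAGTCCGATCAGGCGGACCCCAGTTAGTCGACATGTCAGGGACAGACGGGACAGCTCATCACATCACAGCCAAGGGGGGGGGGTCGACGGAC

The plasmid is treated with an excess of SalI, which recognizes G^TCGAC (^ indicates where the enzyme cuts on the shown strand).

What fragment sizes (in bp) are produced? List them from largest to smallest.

56, 50, 47, 41 bp

SalI sites (GTCGAC) start at positions 32, 79, 129, 185.
SalI cuts after the first base of each site, so after positions 32, 79, 129, 185.
Circular molecule, 4 cuts → 4 fragments:
  33–79 → 47 bp
  80–129 → 50 bp
  130–185 → 56 bp
  186–194 then 1–32 → 9 + 32 = 41 bp
Sorted largest to smallest: 56, 50, 47, 41 bp.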